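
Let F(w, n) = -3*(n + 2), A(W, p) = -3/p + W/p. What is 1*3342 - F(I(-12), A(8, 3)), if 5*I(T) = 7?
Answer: 3353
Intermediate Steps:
I(T) = 7/5 (I(T) = (⅕)*7 = 7/5)
F(w, n) = -6 - 3*n (F(w, n) = -3*(2 + n) = -6 - 3*n)
1*3342 - F(I(-12), A(8, 3)) = 1*3342 - (-6 - 3*(-3 + 8)/3) = 3342 - (-6 - 5) = 3342 - 1*(-11) = 3342 + 11 = 3353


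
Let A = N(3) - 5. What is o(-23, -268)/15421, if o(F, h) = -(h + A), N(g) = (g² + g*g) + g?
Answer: 36/2203 ≈ 0.016341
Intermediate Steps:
N(g) = g + 2*g² (N(g) = (g² + g²) + g = 2*g² + g = g + 2*g²)
A = 16 (A = 3*(1 + 2*3) - 5 = 3*(1 + 6) - 5 = 3*7 - 5 = 21 - 5 = 16)
o(F, h) = -16 - h (o(F, h) = -(h + 16) = -(16 + h) = -16 - h)
o(-23, -268)/15421 = (-16 - 1*(-268))/15421 = (-16 + 268)*(1/15421) = 252*(1/15421) = 36/2203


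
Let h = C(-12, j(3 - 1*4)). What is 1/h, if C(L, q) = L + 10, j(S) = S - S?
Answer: -1/2 ≈ -0.50000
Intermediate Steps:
j(S) = 0
C(L, q) = 10 + L
h = -2 (h = 10 - 12 = -2)
1/h = 1/(-2) = -1/2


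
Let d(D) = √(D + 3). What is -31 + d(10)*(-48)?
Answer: -31 - 48*√13 ≈ -204.07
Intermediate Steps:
d(D) = √(3 + D)
-31 + d(10)*(-48) = -31 + √(3 + 10)*(-48) = -31 + √13*(-48) = -31 - 48*√13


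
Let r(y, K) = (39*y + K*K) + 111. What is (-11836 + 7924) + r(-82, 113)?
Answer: 5770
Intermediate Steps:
r(y, K) = 111 + K**2 + 39*y (r(y, K) = (39*y + K**2) + 111 = (K**2 + 39*y) + 111 = 111 + K**2 + 39*y)
(-11836 + 7924) + r(-82, 113) = (-11836 + 7924) + (111 + 113**2 + 39*(-82)) = -3912 + (111 + 12769 - 3198) = -3912 + 9682 = 5770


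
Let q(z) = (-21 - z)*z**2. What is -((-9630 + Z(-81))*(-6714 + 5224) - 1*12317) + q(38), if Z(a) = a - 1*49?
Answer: -14615279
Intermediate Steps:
Z(a) = -49 + a (Z(a) = a - 49 = -49 + a)
q(z) = z**2*(-21 - z)
-((-9630 + Z(-81))*(-6714 + 5224) - 1*12317) + q(38) = -((-9630 + (-49 - 81))*(-6714 + 5224) - 1*12317) + 38**2*(-21 - 1*38) = -((-9630 - 130)*(-1490) - 12317) + 1444*(-21 - 38) = -(-9760*(-1490) - 12317) + 1444*(-59) = -(14542400 - 12317) - 85196 = -1*14530083 - 85196 = -14530083 - 85196 = -14615279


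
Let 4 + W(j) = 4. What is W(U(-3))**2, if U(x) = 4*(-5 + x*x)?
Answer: 0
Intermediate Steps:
U(x) = -20 + 4*x**2 (U(x) = 4*(-5 + x**2) = -20 + 4*x**2)
W(j) = 0 (W(j) = -4 + 4 = 0)
W(U(-3))**2 = 0**2 = 0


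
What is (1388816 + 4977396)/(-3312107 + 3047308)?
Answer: -6366212/264799 ≈ -24.042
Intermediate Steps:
(1388816 + 4977396)/(-3312107 + 3047308) = 6366212/(-264799) = 6366212*(-1/264799) = -6366212/264799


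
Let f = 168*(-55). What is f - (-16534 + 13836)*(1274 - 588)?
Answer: 1841588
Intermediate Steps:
f = -9240
f - (-16534 + 13836)*(1274 - 588) = -9240 - (-16534 + 13836)*(1274 - 588) = -9240 - (-2698)*686 = -9240 - 1*(-1850828) = -9240 + 1850828 = 1841588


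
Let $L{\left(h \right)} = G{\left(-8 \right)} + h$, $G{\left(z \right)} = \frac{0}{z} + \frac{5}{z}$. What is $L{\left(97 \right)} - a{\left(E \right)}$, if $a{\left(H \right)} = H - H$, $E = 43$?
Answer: $\frac{771}{8} \approx 96.375$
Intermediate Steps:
$G{\left(z \right)} = \frac{5}{z}$ ($G{\left(z \right)} = 0 + \frac{5}{z} = \frac{5}{z}$)
$L{\left(h \right)} = - \frac{5}{8} + h$ ($L{\left(h \right)} = \frac{5}{-8} + h = 5 \left(- \frac{1}{8}\right) + h = - \frac{5}{8} + h$)
$a{\left(H \right)} = 0$
$L{\left(97 \right)} - a{\left(E \right)} = \left(- \frac{5}{8} + 97\right) - 0 = \frac{771}{8} + 0 = \frac{771}{8}$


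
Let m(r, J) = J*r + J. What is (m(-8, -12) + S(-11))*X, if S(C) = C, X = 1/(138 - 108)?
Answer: 73/30 ≈ 2.4333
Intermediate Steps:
m(r, J) = J + J*r
X = 1/30 ≈ 0.033333
(m(-8, -12) + S(-11))*X = (-12*(1 - 8) - 11)*(1/30) = (-12*(-7) - 11)*(1/30) = (84 - 11)*(1/30) = 73*(1/30) = 73/30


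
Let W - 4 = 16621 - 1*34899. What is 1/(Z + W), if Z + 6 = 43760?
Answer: 1/25480 ≈ 3.9246e-5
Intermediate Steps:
W = -18274 (W = 4 + (16621 - 1*34899) = 4 + (16621 - 34899) = 4 - 18278 = -18274)
Z = 43754 (Z = -6 + 43760 = 43754)
1/(Z + W) = 1/(43754 - 18274) = 1/25480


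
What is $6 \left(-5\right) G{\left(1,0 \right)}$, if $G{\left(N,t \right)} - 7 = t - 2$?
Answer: $-150$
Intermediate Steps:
$G{\left(N,t \right)} = 5 + t$ ($G{\left(N,t \right)} = 7 + \left(t - 2\right) = 7 + \left(-2 + t\right) = 5 + t$)
$6 \left(-5\right) G{\left(1,0 \right)} = 6 \left(-5\right) \left(5 + 0\right) = \left(-30\right) 5 = -150$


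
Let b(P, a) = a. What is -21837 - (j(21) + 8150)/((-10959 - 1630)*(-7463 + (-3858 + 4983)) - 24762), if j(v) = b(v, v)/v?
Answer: -1741813463991/79764320 ≈ -21837.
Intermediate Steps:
j(v) = 1 (j(v) = v/v = 1)
-21837 - (j(21) + 8150)/((-10959 - 1630)*(-7463 + (-3858 + 4983)) - 24762) = -21837 - (1 + 8150)/((-10959 - 1630)*(-7463 + (-3858 + 4983)) - 24762) = -21837 - 8151/(-12589*(-7463 + 1125) - 24762) = -21837 - 8151/(-12589*(-6338) - 24762) = -21837 - 8151/(79789082 - 24762) = -21837 - 8151/79764320 = -1741813463991/79764320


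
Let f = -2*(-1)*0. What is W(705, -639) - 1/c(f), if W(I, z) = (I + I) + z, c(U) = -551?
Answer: 424822/551 ≈ 771.00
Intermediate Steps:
f = 0 (f = 2*0 = 0)
W(I, z) = z + 2*I (W(I, z) = 2*I + z = z + 2*I)
W(705, -639) - 1/c(f) = (-639 + 2*705) - 1/(-551) = (-639 + 1410) - 1*(-1/551) = 771 + 1/551 = 424822/551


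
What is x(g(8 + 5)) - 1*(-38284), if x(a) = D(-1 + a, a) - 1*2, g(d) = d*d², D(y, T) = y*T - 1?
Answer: 4862893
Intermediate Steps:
D(y, T) = -1 + T*y (D(y, T) = T*y - 1 = -1 + T*y)
g(d) = d³
x(a) = -3 + a*(-1 + a) (x(a) = (-1 + a*(-1 + a)) - 1*2 = (-1 + a*(-1 + a)) - 2 = -3 + a*(-1 + a))
x(g(8 + 5)) - 1*(-38284) = (-3 + (8 + 5)³*(-1 + (8 + 5)³)) - 1*(-38284) = (-3 + 13³*(-1 + 13³)) + 38284 = (-3 + 2197*(-1 + 2197)) + 38284 = (-3 + 2197*2196) + 38284 = (-3 + 4824612) + 38284 = 4824609 + 38284 = 4862893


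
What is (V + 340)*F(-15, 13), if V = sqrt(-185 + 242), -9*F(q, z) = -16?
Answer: 5440/9 + 16*sqrt(57)/9 ≈ 617.87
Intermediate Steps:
F(q, z) = 16/9 (F(q, z) = -1/9*(-16) = 16/9)
V = sqrt(57) ≈ 7.5498
(V + 340)*F(-15, 13) = (sqrt(57) + 340)*(16/9) = (340 + sqrt(57))*(16/9) = 5440/9 + 16*sqrt(57)/9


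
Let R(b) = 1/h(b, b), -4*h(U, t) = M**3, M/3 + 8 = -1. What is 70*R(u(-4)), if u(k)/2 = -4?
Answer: 280/19683 ≈ 0.014225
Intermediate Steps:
M = -27 (M = -24 + 3*(-1) = -24 - 3 = -27)
h(U, t) = 19683/4 (h(U, t) = -1/4*(-27)**3 = -1/4*(-19683) = 19683/4)
u(k) = -8 (u(k) = 2*(-4) = -8)
R(b) = 4/19683 (R(b) = 1/(19683/4) = 4/19683)
70*R(u(-4)) = 70*(4/19683) = 280/19683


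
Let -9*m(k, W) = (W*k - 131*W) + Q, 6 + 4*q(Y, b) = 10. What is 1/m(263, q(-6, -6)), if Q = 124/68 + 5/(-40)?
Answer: -408/6061 ≈ -0.067316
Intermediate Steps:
Q = 231/136 (Q = 124*(1/68) + 5*(-1/40) = 31/17 - 1/8 = 231/136 ≈ 1.6985)
q(Y, b) = 1 (q(Y, b) = -3/2 + (1/4)*10 = -3/2 + 5/2 = 1)
m(k, W) = -77/408 + 131*W/9 - W*k/9 (m(k, W) = -((W*k - 131*W) + 231/136)/9 = -((-131*W + W*k) + 231/136)/9 = -(231/136 - 131*W + W*k)/9 = -77/408 + 131*W/9 - W*k/9)
1/m(263, q(-6, -6)) = 1/(-77/408 + (131/9)*1 - 1/9*1*263) = 1/(-77/408 + 131/9 - 263/9) = 1/(-6061/408) = -408/6061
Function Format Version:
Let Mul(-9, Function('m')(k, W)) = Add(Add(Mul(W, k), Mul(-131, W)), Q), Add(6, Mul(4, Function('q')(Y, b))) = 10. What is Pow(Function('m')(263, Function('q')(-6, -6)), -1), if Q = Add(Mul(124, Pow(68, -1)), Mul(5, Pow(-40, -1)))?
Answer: Rational(-408, 6061) ≈ -0.067316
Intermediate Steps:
Q = Rational(231, 136) (Q = Add(Mul(124, Rational(1, 68)), Mul(5, Rational(-1, 40))) = Add(Rational(31, 17), Rational(-1, 8)) = Rational(231, 136) ≈ 1.6985)
Function('q')(Y, b) = 1 (Function('q')(Y, b) = Add(Rational(-3, 2), Mul(Rational(1, 4), 10)) = Add(Rational(-3, 2), Rational(5, 2)) = 1)
Function('m')(k, W) = Add(Rational(-77, 408), Mul(Rational(131, 9), W), Mul(Rational(-1, 9), W, k)) (Function('m')(k, W) = Mul(Rational(-1, 9), Add(Add(Mul(W, k), Mul(-131, W)), Rational(231, 136))) = Mul(Rational(-1, 9), Add(Add(Mul(-131, W), Mul(W, k)), Rational(231, 136))) = Mul(Rational(-1, 9), Add(Rational(231, 136), Mul(-131, W), Mul(W, k))) = Add(Rational(-77, 408), Mul(Rational(131, 9), W), Mul(Rational(-1, 9), W, k)))
Pow(Function('m')(263, Function('q')(-6, -6)), -1) = Pow(Add(Rational(-77, 408), Mul(Rational(131, 9), 1), Mul(Rational(-1, 9), 1, 263)), -1) = Pow(Add(Rational(-77, 408), Rational(131, 9), Rational(-263, 9)), -1) = Pow(Rational(-6061, 408), -1) = Rational(-408, 6061)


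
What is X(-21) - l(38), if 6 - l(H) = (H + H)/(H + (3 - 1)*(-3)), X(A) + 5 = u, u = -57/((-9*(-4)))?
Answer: -245/24 ≈ -10.208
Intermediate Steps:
u = -19/12 (u = -57/36 = -1*19/12 = -19/12 ≈ -1.5833)
X(A) = -79/12 (X(A) = -5 - 19/12 = -79/12)
l(H) = 6 - 2*H/(-6 + H) (l(H) = 6 - (H + H)/(H + (3 - 1)*(-3)) = 6 - 2*H/(H + 2*(-3)) = 6 - 2*H/(H - 6) = 6 - 2*H/(-6 + H))
X(-21) - l(38) = -79/12 - 4*(-9 + 38)/(-6 + 38) = -79/12 - 4*29/32 = -79/12 - 1*29/8 = -79/12 - 29/8 = -245/24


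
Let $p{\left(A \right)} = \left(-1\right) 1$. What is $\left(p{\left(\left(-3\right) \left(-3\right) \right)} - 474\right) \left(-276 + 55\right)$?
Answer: $104975$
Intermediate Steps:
$p{\left(A \right)} = -1$
$\left(p{\left(\left(-3\right) \left(-3\right) \right)} - 474\right) \left(-276 + 55\right) = \left(-1 - 474\right) \left(-276 + 55\right) = \left(-475\right) \left(-221\right) = 104975$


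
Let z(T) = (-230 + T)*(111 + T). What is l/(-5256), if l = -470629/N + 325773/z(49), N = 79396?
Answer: 9873622237/3021290922240 ≈ 0.0032680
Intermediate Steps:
l = -9873622237/574827040 (l = -470629/79396 + 325773/(-25530 + 49**2 - 119*49) = -470629*1/79396 + 325773/(-25530 + 2401 - 5831) = -470629/79396 + 325773/(-28960) = -470629/79396 + 325773*(-1/28960) = -470629/79396 - 325773/28960 = -9873622237/574827040 ≈ -17.177)
l/(-5256) = -9873622237/574827040/(-5256) = -9873622237/574827040*(-1/5256) = 9873622237/3021290922240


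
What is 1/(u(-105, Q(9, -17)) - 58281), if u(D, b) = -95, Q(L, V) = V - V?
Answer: -1/58376 ≈ -1.7130e-5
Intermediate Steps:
Q(L, V) = 0
1/(u(-105, Q(9, -17)) - 58281) = 1/(-95 - 58281) = 1/(-58376) = -1/58376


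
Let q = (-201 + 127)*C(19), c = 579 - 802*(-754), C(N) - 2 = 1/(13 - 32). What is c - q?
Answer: 11503191/19 ≈ 6.0543e+5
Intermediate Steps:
C(N) = 37/19 (C(N) = 2 + 1/(13 - 32) = 2 + 1/(-19) = 2 - 1/19 = 37/19)
c = 605287 (c = 579 + 604708 = 605287)
q = -2738/19 (q = (-201 + 127)*(37/19) = -74*37/19 = -2738/19 ≈ -144.11)
c - q = 605287 - 1*(-2738/19) = 605287 + 2738/19 = 11503191/19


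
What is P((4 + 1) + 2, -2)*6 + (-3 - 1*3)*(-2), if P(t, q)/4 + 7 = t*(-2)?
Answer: -492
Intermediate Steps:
P(t, q) = -28 - 8*t (P(t, q) = -28 + 4*(t*(-2)) = -28 + 4*(-2*t) = -28 - 8*t)
P((4 + 1) + 2, -2)*6 + (-3 - 1*3)*(-2) = (-28 - 8*((4 + 1) + 2))*6 + (-3 - 1*3)*(-2) = (-28 - 8*(5 + 2))*6 + (-3 - 3)*(-2) = (-28 - 8*7)*6 - 6*(-2) = (-28 - 56)*6 + 12 = -84*6 + 12 = -504 + 12 = -492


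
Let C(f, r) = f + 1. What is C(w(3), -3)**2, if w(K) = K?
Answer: 16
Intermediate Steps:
C(f, r) = 1 + f
C(w(3), -3)**2 = (1 + 3)**2 = 4**2 = 16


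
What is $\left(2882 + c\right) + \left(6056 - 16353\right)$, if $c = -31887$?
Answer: $-39302$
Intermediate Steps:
$\left(2882 + c\right) + \left(6056 - 16353\right) = \left(2882 - 31887\right) + \left(6056 - 16353\right) = -29005 + \left(6056 - 16353\right) = -29005 - 10297 = -39302$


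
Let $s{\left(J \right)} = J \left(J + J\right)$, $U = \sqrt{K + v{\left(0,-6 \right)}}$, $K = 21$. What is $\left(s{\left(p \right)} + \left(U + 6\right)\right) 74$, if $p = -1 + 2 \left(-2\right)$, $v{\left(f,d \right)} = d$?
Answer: $4144 + 74 \sqrt{15} \approx 4430.6$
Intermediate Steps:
$U = \sqrt{15}$ ($U = \sqrt{21 - 6} = \sqrt{15} \approx 3.873$)
$p = -5$ ($p = -1 - 4 = -5$)
$s{\left(J \right)} = 2 J^{2}$ ($s{\left(J \right)} = J 2 J = 2 J^{2}$)
$\left(s{\left(p \right)} + \left(U + 6\right)\right) 74 = \left(2 \left(-5\right)^{2} + \left(\sqrt{15} + 6\right)\right) 74 = \left(2 \cdot 25 + \left(6 + \sqrt{15}\right)\right) 74 = \left(50 + \left(6 + \sqrt{15}\right)\right) 74 = \left(56 + \sqrt{15}\right) 74 = 4144 + 74 \sqrt{15}$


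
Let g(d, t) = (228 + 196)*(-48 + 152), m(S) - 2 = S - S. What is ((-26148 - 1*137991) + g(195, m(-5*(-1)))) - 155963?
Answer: -276006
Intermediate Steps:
m(S) = 2 (m(S) = 2 + (S - S) = 2 + 0 = 2)
g(d, t) = 44096 (g(d, t) = 424*104 = 44096)
((-26148 - 1*137991) + g(195, m(-5*(-1)))) - 155963 = ((-26148 - 1*137991) + 44096) - 155963 = ((-26148 - 137991) + 44096) - 155963 = (-164139 + 44096) - 155963 = -120043 - 155963 = -276006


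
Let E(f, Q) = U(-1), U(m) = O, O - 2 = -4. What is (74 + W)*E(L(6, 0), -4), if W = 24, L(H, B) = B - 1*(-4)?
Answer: -196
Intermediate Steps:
L(H, B) = 4 + B (L(H, B) = B + 4 = 4 + B)
O = -2 (O = 2 - 4 = -2)
U(m) = -2
E(f, Q) = -2
(74 + W)*E(L(6, 0), -4) = (74 + 24)*(-2) = 98*(-2) = -196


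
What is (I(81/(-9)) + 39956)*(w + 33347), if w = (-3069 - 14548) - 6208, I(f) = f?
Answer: 380375334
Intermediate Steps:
w = -23825 (w = -17617 - 6208 = -23825)
(I(81/(-9)) + 39956)*(w + 33347) = (81/(-9) + 39956)*(-23825 + 33347) = (81*(-1/9) + 39956)*9522 = (-9 + 39956)*9522 = 39947*9522 = 380375334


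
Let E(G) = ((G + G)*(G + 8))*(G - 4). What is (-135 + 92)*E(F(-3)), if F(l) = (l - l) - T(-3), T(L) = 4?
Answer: -11008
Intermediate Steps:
F(l) = -4 (F(l) = (l - l) - 1*4 = 0 - 4 = -4)
E(G) = 2*G*(-4 + G)*(8 + G) (E(G) = ((2*G)*(8 + G))*(-4 + G) = (2*G*(8 + G))*(-4 + G) = 2*G*(-4 + G)*(8 + G))
(-135 + 92)*E(F(-3)) = (-135 + 92)*(2*(-4)*(-32 + (-4)**2 + 4*(-4))) = -86*(-4)*(-32 + 16 - 16) = -86*(-4)*(-32) = -43*256 = -11008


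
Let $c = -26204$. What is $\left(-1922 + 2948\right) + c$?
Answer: $-25178$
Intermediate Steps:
$\left(-1922 + 2948\right) + c = \left(-1922 + 2948\right) - 26204 = 1026 - 26204 = -25178$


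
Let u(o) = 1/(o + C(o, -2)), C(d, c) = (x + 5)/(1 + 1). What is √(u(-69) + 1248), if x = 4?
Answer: √20767710/129 ≈ 35.327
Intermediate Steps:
C(d, c) = 9/2 (C(d, c) = (4 + 5)/(1 + 1) = 9/2)
u(o) = 1/(9/2 + o) (u(o) = 1/(o + 9/2) = 1/(9/2 + o))
√(u(-69) + 1248) = √(2/(9 + 2*(-69)) + 1248) = √(2/(9 - 138) + 1248) = √(2/(-129) + 1248) = √(2*(-1/129) + 1248) = √(-2/129 + 1248) = √(160990/129) = √20767710/129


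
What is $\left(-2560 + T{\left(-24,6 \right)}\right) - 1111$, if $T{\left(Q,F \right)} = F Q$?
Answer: $-3815$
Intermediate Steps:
$\left(-2560 + T{\left(-24,6 \right)}\right) - 1111 = \left(-2560 + 6 \left(-24\right)\right) - 1111 = \left(-2560 - 144\right) - 1111 = -2704 - 1111 = -3815$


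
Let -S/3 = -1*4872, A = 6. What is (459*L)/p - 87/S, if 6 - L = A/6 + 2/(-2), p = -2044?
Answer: -2371/1752 ≈ -1.3533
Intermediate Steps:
S = 14616 (S = -(-3)*4872 = -3*(-4872) = 14616)
L = 6 (L = 6 - (6/6 + 2/(-2)) = 6 - (6*(⅙) + 2*(-½)) = 6 - (1 - 1) = 6 - 1*0 = 6 + 0 = 6)
(459*L)/p - 87/S = (459*6)/(-2044) - 87/14616 = 2754*(-1/2044) - 87*1/14616 = -1377/1022 - 1/168 = -2371/1752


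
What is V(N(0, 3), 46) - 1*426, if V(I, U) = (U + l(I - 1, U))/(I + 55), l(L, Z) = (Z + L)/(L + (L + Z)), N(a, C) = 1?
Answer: -23809/56 ≈ -425.16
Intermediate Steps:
l(L, Z) = (L + Z)/(Z + 2*L)
V(I, U) = (U + (-1 + I + U)/(-2 + U + 2*I))/(55 + I) (V(I, U) = (U + ((I - 1) + U)/(U + 2*(I - 1)))/(I + 55) = (U + ((-1 + I) + U)/(U + 2*(-1 + I)))/(55 + I) = (U + (-1 + I + U)/(U + (-2 + 2*I)))/(55 + I) = (U + (-1 + I + U)/(-2 + U + 2*I))/(55 + I))
V(N(0, 3), 46) - 1*426 = (-1 + 1 + 46 + 46*(-2 + 46 + 2*1))/((55 + 1)*(-2 + 46 + 2*1)) - 1*426 = (-1 + 1 + 46 + 46*(-2 + 46 + 2))/(56*(-2 + 46 + 2)) - 426 = (1/56)*(-1 + 1 + 46 + 46*46)/46 - 426 = (1/56)*(1/46)*(-1 + 1 + 46 + 2116) - 426 = (1/56)*(1/46)*2162 - 426 = 47/56 - 426 = -23809/56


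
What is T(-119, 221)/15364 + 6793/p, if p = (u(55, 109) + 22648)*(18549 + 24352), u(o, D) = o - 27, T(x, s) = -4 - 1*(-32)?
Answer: 6835853445/3736613434916 ≈ 0.0018294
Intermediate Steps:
T(x, s) = 28 (T(x, s) = -4 + 32 = 28)
u(o, D) = -27 + o
p = 972823076 (p = ((-27 + 55) + 22648)*(18549 + 24352) = (28 + 22648)*42901 = 22676*42901 = 972823076)
T(-119, 221)/15364 + 6793/p = 28/15364 + 6793/972823076 = 28*(1/15364) + 6793*(1/972823076) = 7/3841 + 6793/972823076 = 6835853445/3736613434916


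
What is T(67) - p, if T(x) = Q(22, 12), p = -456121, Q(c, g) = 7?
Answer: 456128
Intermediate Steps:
T(x) = 7
T(67) - p = 7 - 1*(-456121) = 7 + 456121 = 456128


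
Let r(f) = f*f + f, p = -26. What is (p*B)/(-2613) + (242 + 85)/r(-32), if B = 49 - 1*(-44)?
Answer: 83413/66464 ≈ 1.2550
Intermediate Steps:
B = 93 (B = 49 + 44 = 93)
r(f) = f + f² (r(f) = f² + f = f + f²)
(p*B)/(-2613) + (242 + 85)/r(-32) = -26*93/(-2613) + (242 + 85)/((-32*(1 - 32))) = -2418*(-1/2613) + 327/((-32*(-31))) = 62/67 + 327/992 = 83413/66464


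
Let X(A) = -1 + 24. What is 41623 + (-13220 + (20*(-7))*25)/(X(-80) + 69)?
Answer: 953149/23 ≈ 41441.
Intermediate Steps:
X(A) = 23
41623 + (-13220 + (20*(-7))*25)/(X(-80) + 69) = 41623 + (-13220 + (20*(-7))*25)/(23 + 69) = 41623 + (-13220 - 140*25)/92 = 41623 + (-13220 - 3500)*(1/92) = 41623 - 16720*1/92 = 41623 - 4180/23 = 953149/23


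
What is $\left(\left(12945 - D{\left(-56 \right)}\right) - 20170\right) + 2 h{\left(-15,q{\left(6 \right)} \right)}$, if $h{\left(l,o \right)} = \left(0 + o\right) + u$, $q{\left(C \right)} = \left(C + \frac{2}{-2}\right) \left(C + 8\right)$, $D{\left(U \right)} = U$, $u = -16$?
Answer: $-7061$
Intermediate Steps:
$q{\left(C \right)} = \left(-1 + C\right) \left(8 + C\right)$ ($q{\left(C \right)} = \left(C + 2 \left(- \frac{1}{2}\right)\right) \left(8 + C\right) = \left(C - 1\right) \left(8 + C\right) = \left(-1 + C\right) \left(8 + C\right)$)
$h{\left(l,o \right)} = -16 + o$ ($h{\left(l,o \right)} = \left(0 + o\right) - 16 = o - 16 = -16 + o$)
$\left(\left(12945 - D{\left(-56 \right)}\right) - 20170\right) + 2 h{\left(-15,q{\left(6 \right)} \right)} = \left(\left(12945 - -56\right) - 20170\right) + 2 \left(-16 + \left(-8 + 6^{2} + 7 \cdot 6\right)\right) = \left(\left(12945 + 56\right) - 20170\right) + 2 \left(-16 + \left(-8 + 36 + 42\right)\right) = \left(13001 - 20170\right) + 2 \left(-16 + 70\right) = -7169 + 2 \cdot 54 = -7169 + 108 = -7061$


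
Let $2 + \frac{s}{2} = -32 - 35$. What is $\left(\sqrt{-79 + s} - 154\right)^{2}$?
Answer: $\left(154 - i \sqrt{217}\right)^{2} \approx 23499.0 - 4537.1 i$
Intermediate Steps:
$s = -138$ ($s = -4 + 2 \left(-32 - 35\right) = -4 + 2 \left(-67\right) = -4 - 134 = -138$)
$\left(\sqrt{-79 + s} - 154\right)^{2} = \left(\sqrt{-79 - 138} - 154\right)^{2} = \left(\sqrt{-217} - 154\right)^{2} = \left(i \sqrt{217} - 154\right)^{2} = \left(-154 + i \sqrt{217}\right)^{2}$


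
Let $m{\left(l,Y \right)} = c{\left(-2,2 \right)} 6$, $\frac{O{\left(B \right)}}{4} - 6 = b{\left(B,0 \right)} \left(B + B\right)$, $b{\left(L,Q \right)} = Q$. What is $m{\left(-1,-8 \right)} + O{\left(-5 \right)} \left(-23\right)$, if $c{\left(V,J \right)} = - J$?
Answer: $-564$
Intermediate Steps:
$O{\left(B \right)} = 24$ ($O{\left(B \right)} = 24 + 4 \cdot 0 \left(B + B\right) = 24 + 4 \cdot 0 \cdot 2 B = 24 + 4 \cdot 0 = 24 + 0 = 24$)
$m{\left(l,Y \right)} = -12$ ($m{\left(l,Y \right)} = \left(-1\right) 2 \cdot 6 = \left(-2\right) 6 = -12$)
$m{\left(-1,-8 \right)} + O{\left(-5 \right)} \left(-23\right) = -12 + 24 \left(-23\right) = -12 - 552 = -564$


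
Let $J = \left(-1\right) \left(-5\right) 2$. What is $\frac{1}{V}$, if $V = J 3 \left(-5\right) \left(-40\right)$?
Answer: $\frac{1}{6000} \approx 0.00016667$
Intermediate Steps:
$J = 10$ ($J = 5 \cdot 2 = 10$)
$V = 6000$ ($V = 10 \cdot 3 \left(-5\right) \left(-40\right) = 10 \left(-15\right) \left(-40\right) = \left(-150\right) \left(-40\right) = 6000$)
$\frac{1}{V} = \frac{1}{6000}$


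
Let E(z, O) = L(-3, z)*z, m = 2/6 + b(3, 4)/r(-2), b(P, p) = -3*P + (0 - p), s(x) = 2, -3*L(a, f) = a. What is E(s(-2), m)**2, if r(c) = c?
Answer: 4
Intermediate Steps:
L(a, f) = -a/3
b(P, p) = -p - 3*P (b(P, p) = -3*P - p = -p - 3*P)
m = 41/6 (m = 2/6 + (-1*4 - 3*3)/(-2) = 2*(1/6) + (-4 - 9)*(-1/2) = 1/3 - 13*(-1/2) = 1/3 + 13/2 = 41/6 ≈ 6.8333)
E(z, O) = z (E(z, O) = (-1/3*(-3))*z = 1*z = z)
E(s(-2), m)**2 = 2**2 = 4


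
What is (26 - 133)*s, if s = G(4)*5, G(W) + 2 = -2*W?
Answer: 5350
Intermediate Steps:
G(W) = -2 - 2*W
s = -50 (s = (-2 - 2*4)*5 = (-2 - 8)*5 = -10*5 = -50)
(26 - 133)*s = (26 - 133)*(-50) = -107*(-50) = 5350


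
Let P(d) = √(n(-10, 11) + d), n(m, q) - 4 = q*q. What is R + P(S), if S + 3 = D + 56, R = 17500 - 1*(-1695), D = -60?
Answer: 19195 + √118 ≈ 19206.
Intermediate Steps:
n(m, q) = 4 + q² (n(m, q) = 4 + q*q = 4 + q²)
R = 19195 (R = 17500 + 1695 = 19195)
S = -7 (S = -3 + (-60 + 56) = -3 - 4 = -7)
P(d) = √(125 + d) (P(d) = √((4 + 11²) + d) = √((4 + 121) + d) = √(125 + d))
R + P(S) = 19195 + √(125 - 7) = 19195 + √118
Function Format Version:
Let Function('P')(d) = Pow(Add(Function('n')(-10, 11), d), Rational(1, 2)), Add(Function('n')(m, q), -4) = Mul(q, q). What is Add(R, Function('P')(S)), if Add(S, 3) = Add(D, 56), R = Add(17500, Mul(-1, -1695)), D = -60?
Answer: Add(19195, Pow(118, Rational(1, 2))) ≈ 19206.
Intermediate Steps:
Function('n')(m, q) = Add(4, Pow(q, 2)) (Function('n')(m, q) = Add(4, Mul(q, q)) = Add(4, Pow(q, 2)))
R = 19195 (R = Add(17500, 1695) = 19195)
S = -7 (S = Add(-3, Add(-60, 56)) = Add(-3, -4) = -7)
Function('P')(d) = Pow(Add(125, d), Rational(1, 2)) (Function('P')(d) = Pow(Add(Add(4, Pow(11, 2)), d), Rational(1, 2)) = Pow(Add(Add(4, 121), d), Rational(1, 2)) = Pow(Add(125, d), Rational(1, 2)))
Add(R, Function('P')(S)) = Add(19195, Pow(Add(125, -7), Rational(1, 2))) = Add(19195, Pow(118, Rational(1, 2)))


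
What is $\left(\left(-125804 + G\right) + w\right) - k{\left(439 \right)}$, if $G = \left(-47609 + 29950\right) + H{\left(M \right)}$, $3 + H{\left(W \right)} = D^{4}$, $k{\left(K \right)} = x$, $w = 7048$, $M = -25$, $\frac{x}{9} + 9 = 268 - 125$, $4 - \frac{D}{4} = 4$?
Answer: $-137624$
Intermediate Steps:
$D = 0$ ($D = 16 - 16 = 0$)
$x = 1206$ ($x = -81 + 9 \left(268 - 125\right) = -81 + 9 \cdot 143 = -81 + 1287 = 1206$)
$k{\left(K \right)} = 1206$
$H{\left(W \right)} = -3$ ($H{\left(W \right)} = -3 + 0^{4} = -3 + 0 = -3$)
$G = -17662$ ($G = \left(-47609 + 29950\right) - 3 = -17659 - 3 = -17662$)
$\left(\left(-125804 + G\right) + w\right) - k{\left(439 \right)} = \left(\left(-125804 - 17662\right) + 7048\right) - 1206 = \left(-143466 + 7048\right) - 1206 = -136418 - 1206 = -137624$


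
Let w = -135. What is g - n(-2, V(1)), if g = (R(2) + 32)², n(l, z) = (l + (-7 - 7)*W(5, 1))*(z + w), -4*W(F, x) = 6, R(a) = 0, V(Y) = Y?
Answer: 3570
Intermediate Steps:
W(F, x) = -3/2 (W(F, x) = -¼*6 = -3/2)
n(l, z) = (-135 + z)*(21 + l) (n(l, z) = (l + (-7 - 7)*(-3/2))*(z - 135) = (l - 14*(-3/2))*(-135 + z) = (l + 21)*(-135 + z) = (21 + l)*(-135 + z) = (-135 + z)*(21 + l))
g = 1024 (g = (0 + 32)² = 32² = 1024)
g - n(-2, V(1)) = 1024 - (-2835 - 135*(-2) + 21*1 - 2*1) = 1024 - (-2835 + 270 + 21 - 2) = 1024 - 1*(-2546) = 1024 + 2546 = 3570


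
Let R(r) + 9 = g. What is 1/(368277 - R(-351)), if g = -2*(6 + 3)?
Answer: 1/368304 ≈ 2.7151e-6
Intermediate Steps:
g = -18 (g = -2*9 = -18)
R(r) = -27 (R(r) = -9 - 18 = -27)
1/(368277 - R(-351)) = 1/(368277 - 1*(-27)) = 1/(368277 + 27) = 1/368304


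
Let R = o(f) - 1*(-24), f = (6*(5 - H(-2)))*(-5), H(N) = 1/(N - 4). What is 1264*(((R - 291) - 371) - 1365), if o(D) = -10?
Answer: -2544432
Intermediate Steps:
H(N) = 1/(-4 + N)
f = -155 (f = (6*(5 - 1/(-4 - 2)))*(-5) = (6*(5 - 1/(-6)))*(-5) = (6*(5 - 1*(-⅙)))*(-5) = (6*(5 + ⅙))*(-5) = (6*(31/6))*(-5) = 31*(-5) = -155)
R = 14 (R = -10 - 1*(-24) = -10 + 24 = 14)
1264*(((R - 291) - 371) - 1365) = 1264*(((14 - 291) - 371) - 1365) = 1264*((-277 - 371) - 1365) = 1264*(-648 - 1365) = 1264*(-2013) = -2544432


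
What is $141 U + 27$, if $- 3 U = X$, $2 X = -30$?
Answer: $732$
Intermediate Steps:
$X = -15$ ($X = \frac{1}{2} \left(-30\right) = -15$)
$U = 5$ ($U = \left(- \frac{1}{3}\right) \left(-15\right) = 5$)
$141 U + 27 = 141 \cdot 5 + 27 = 705 + 27 = 732$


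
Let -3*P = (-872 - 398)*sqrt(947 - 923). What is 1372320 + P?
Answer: 1372320 + 2540*sqrt(6)/3 ≈ 1.3744e+6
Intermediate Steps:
P = 2540*sqrt(6)/3 (P = -(-872 - 398)*sqrt(947 - 923)/3 = -(-1270)*sqrt(24)/3 = -(-1270)*2*sqrt(6)/3 = -(-2540)*sqrt(6)/3 = 2540*sqrt(6)/3 ≈ 2073.9)
1372320 + P = 1372320 + 2540*sqrt(6)/3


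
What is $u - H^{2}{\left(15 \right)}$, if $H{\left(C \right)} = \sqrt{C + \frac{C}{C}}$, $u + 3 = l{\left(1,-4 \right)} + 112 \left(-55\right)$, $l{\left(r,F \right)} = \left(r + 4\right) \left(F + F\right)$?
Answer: $-6219$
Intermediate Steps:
$l{\left(r,F \right)} = 2 F \left(4 + r\right)$ ($l{\left(r,F \right)} = \left(4 + r\right) 2 F = 2 F \left(4 + r\right)$)
$u = -6203$ ($u = -3 + \left(2 \left(-4\right) \left(4 + 1\right) + 112 \left(-55\right)\right) = -3 - \left(6160 + 8 \cdot 5\right) = -3 - 6200 = -6203$)
$H{\left(C \right)} = \sqrt{1 + C}$ ($H{\left(C \right)} = \sqrt{C + 1} = \sqrt{1 + C}$)
$u - H^{2}{\left(15 \right)} = -6203 - \left(\sqrt{1 + 15}\right)^{2} = -6203 - \left(\sqrt{16}\right)^{2} = -6203 - 4^{2} = -6203 - 16 = -6219$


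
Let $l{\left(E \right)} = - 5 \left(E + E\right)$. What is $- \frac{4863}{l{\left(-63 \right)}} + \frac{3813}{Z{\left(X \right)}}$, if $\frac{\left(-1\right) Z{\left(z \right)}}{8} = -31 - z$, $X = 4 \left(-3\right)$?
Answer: $\frac{277169}{15960} \approx 17.366$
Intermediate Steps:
$X = -12$
$Z{\left(z \right)} = 248 + 8 z$ ($Z{\left(z \right)} = - 8 \left(-31 - z\right) = 248 + 8 z$)
$l{\left(E \right)} = - 10 E$ ($l{\left(E \right)} = - 5 \cdot 2 E = - 10 E$)
$- \frac{4863}{l{\left(-63 \right)}} + \frac{3813}{Z{\left(X \right)}} = - \frac{4863}{\left(-10\right) \left(-63\right)} + \frac{3813}{248 + 8 \left(-12\right)} = - \frac{4863}{630} + \frac{3813}{248 - 96} = \left(-4863\right) \frac{1}{630} + \frac{3813}{152} = - \frac{1621}{210} + 3813 \cdot \frac{1}{152} = - \frac{1621}{210} + \frac{3813}{152} = \frac{277169}{15960}$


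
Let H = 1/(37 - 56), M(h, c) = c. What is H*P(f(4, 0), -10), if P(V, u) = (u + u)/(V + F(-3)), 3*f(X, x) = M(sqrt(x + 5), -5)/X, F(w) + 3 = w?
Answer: -240/1463 ≈ -0.16405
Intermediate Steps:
F(w) = -3 + w
f(X, x) = -5/(3*X) (f(X, x) = (-5/X)/3 = -5/(3*X))
P(V, u) = 2*u/(-6 + V) (P(V, u) = (u + u)/(V + (-3 - 3)) = (2*u)/(V - 6) = (2*u)/(-6 + V) = 2*u/(-6 + V))
H = -1/19 (H = 1/(-19) = -1/19 ≈ -0.052632)
H*P(f(4, 0), -10) = -2*(-10)/(19*(-6 - 5/3/4)) = -2*(-10)/(19*(-6 - 5/3*1/4)) = -2*(-10)/(19*(-6 - 5/12)) = -2*(-10)/(19*(-77/12)) = -2*(-10)*(-12)/(19*77) = -1/19*240/77 = -240/1463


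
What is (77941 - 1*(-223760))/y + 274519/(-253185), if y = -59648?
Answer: -92760676997/15101978880 ≈ -6.1423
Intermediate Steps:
(77941 - 1*(-223760))/y + 274519/(-253185) = (77941 - 1*(-223760))/(-59648) + 274519/(-253185) = (77941 + 223760)*(-1/59648) + 274519*(-1/253185) = 301701*(-1/59648) - 274519/253185 = -301701/59648 - 274519/253185 = -92760676997/15101978880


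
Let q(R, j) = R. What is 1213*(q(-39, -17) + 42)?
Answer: 3639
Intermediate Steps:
1213*(q(-39, -17) + 42) = 1213*(-39 + 42) = 1213*3 = 3639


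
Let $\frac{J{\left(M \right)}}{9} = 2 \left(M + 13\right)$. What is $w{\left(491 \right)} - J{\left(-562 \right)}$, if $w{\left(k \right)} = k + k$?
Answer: $10864$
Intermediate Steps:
$J{\left(M \right)} = 234 + 18 M$ ($J{\left(M \right)} = 9 \cdot 2 \left(M + 13\right) = 9 \cdot 2 \left(13 + M\right) = 9 \left(26 + 2 M\right) = 234 + 18 M$)
$w{\left(k \right)} = 2 k$
$w{\left(491 \right)} - J{\left(-562 \right)} = 2 \cdot 491 - \left(234 + 18 \left(-562\right)\right) = 982 - \left(234 - 10116\right) = 982 - -9882 = 982 + 9882 = 10864$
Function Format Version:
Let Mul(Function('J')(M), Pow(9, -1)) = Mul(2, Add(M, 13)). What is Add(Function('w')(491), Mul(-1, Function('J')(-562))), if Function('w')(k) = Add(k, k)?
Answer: 10864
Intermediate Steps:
Function('J')(M) = Add(234, Mul(18, M)) (Function('J')(M) = Mul(9, Mul(2, Add(M, 13))) = Mul(9, Mul(2, Add(13, M))) = Mul(9, Add(26, Mul(2, M))) = Add(234, Mul(18, M)))
Function('w')(k) = Mul(2, k)
Add(Function('w')(491), Mul(-1, Function('J')(-562))) = Add(Mul(2, 491), Mul(-1, Add(234, Mul(18, -562)))) = Add(982, Mul(-1, Add(234, -10116))) = Add(982, Mul(-1, -9882)) = Add(982, 9882) = 10864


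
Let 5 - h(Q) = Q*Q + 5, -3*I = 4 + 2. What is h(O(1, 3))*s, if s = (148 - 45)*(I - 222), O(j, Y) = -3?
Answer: 207648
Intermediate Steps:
I = -2 (I = -(4 + 2)/3 = -⅓*6 = -2)
s = -23072 (s = (148 - 45)*(-2 - 222) = 103*(-224) = -23072)
h(Q) = -Q² (h(Q) = 5 - (Q*Q + 5) = 5 - (Q² + 5) = 5 - (5 + Q²) = 5 + (-5 - Q²) = -Q²)
h(O(1, 3))*s = -1*(-3)²*(-23072) = -1*9*(-23072) = -9*(-23072) = 207648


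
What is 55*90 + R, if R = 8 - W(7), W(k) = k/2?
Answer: 9909/2 ≈ 4954.5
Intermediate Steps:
W(k) = k/2 (W(k) = k*(½) = k/2)
R = 9/2 (R = 8 - 7/2 = 9/2 ≈ 4.5000)
55*90 + R = 55*90 + 9/2 = 4950 + 9/2 = 9909/2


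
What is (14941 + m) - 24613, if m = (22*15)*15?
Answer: -4722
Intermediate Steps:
m = 4950 (m = 330*15 = 4950)
(14941 + m) - 24613 = (14941 + 4950) - 24613 = 19891 - 24613 = -4722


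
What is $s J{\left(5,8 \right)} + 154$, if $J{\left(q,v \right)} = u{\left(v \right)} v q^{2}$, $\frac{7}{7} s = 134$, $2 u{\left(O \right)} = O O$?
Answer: $857754$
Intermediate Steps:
$u{\left(O \right)} = \frac{O^{2}}{2}$ ($u{\left(O \right)} = \frac{O O}{2} = \frac{O^{2}}{2}$)
$s = 134$
$J{\left(q,v \right)} = \frac{q^{2} v^{3}}{2}$ ($J{\left(q,v \right)} = \frac{v^{2}}{2} v q^{2} = \frac{v^{3}}{2} q^{2} = \frac{q^{2} v^{3}}{2}$)
$s J{\left(5,8 \right)} + 154 = 134 \frac{5^{2} \cdot 8^{3}}{2} + 154 = 134 \cdot \frac{1}{2} \cdot 25 \cdot 512 + 154 = 134 \cdot 6400 + 154 = 857600 + 154 = 857754$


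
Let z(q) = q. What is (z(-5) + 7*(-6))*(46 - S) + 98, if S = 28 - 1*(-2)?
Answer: -654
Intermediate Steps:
S = 30 (S = 28 + 2 = 30)
(z(-5) + 7*(-6))*(46 - S) + 98 = (-5 + 7*(-6))*(46 - 1*30) + 98 = (-5 - 42)*(46 - 30) + 98 = -47*16 + 98 = -752 + 98 = -654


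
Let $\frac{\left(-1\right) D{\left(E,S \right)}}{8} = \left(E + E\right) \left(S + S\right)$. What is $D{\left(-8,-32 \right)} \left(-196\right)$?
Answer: $1605632$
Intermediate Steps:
$D{\left(E,S \right)} = - 32 E S$ ($D{\left(E,S \right)} = - 8 \left(E + E\right) \left(S + S\right) = - 8 \cdot 2 E 2 S = - 8 \cdot 4 E S = - 32 E S$)
$D{\left(-8,-32 \right)} \left(-196\right) = \left(-32\right) \left(-8\right) \left(-32\right) \left(-196\right) = \left(-8192\right) \left(-196\right) = 1605632$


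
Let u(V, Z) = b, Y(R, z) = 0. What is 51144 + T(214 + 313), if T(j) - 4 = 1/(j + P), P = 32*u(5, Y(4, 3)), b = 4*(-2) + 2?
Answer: 17134581/335 ≈ 51148.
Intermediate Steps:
b = -6 (b = -8 + 2 = -6)
u(V, Z) = -6
P = -192 (P = 32*(-6) = -192)
T(j) = 4 + 1/(-192 + j) (T(j) = 4 + 1/(j - 192) = 4 + 1/(-192 + j))
51144 + T(214 + 313) = 51144 + (-767 + 4*(214 + 313))/(-192 + (214 + 313)) = 51144 + (-767 + 4*527)/(-192 + 527) = 51144 + (-767 + 2108)/335 = 51144 + (1/335)*1341 = 51144 + 1341/335 = 17134581/335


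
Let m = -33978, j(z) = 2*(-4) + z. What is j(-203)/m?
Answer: 211/33978 ≈ 0.0062099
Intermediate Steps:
j(z) = -8 + z
j(-203)/m = (-8 - 203)/(-33978) = -211*(-1/33978) = 211/33978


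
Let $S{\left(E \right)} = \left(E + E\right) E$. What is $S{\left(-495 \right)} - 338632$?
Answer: $151418$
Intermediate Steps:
$S{\left(E \right)} = 2 E^{2}$ ($S{\left(E \right)} = 2 E E = 2 E^{2}$)
$S{\left(-495 \right)} - 338632 = 2 \left(-495\right)^{2} - 338632 = 2 \cdot 245025 - 338632 = 490050 - 338632 = 151418$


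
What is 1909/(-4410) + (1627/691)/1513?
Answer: -1988651977/4610580030 ≈ -0.43132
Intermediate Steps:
1909/(-4410) + (1627/691)/1513 = 1909*(-1/4410) + (1627*(1/691))*(1/1513) = -1909/4410 + (1627/691)*(1/1513) = -1909/4410 + 1627/1045483 = -1988651977/4610580030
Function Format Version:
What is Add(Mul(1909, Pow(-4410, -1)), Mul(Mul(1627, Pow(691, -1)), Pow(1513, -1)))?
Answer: Rational(-1988651977, 4610580030) ≈ -0.43132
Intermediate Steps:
Add(Mul(1909, Pow(-4410, -1)), Mul(Mul(1627, Pow(691, -1)), Pow(1513, -1))) = Add(Mul(1909, Rational(-1, 4410)), Mul(Mul(1627, Rational(1, 691)), Rational(1, 1513))) = Add(Rational(-1909, 4410), Mul(Rational(1627, 691), Rational(1, 1513))) = Add(Rational(-1909, 4410), Rational(1627, 1045483)) = Rational(-1988651977, 4610580030)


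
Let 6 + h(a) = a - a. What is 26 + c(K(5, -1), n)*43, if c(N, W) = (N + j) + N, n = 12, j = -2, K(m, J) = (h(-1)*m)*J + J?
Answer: 2434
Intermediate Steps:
h(a) = -6 (h(a) = -6 + (a - a) = -6 + 0 = -6)
K(m, J) = J - 6*J*m (K(m, J) = (-6*m)*J + J = -6*J*m + J = J - 6*J*m)
c(N, W) = -2 + 2*N (c(N, W) = (N - 2) + N = (-2 + N) + N = -2 + 2*N)
26 + c(K(5, -1), n)*43 = 26 + (-2 + 2*(-(1 - 6*5)))*43 = 26 + (-2 + 2*(-(1 - 30)))*43 = 26 + (-2 + 2*(-1*(-29)))*43 = 26 + (-2 + 2*29)*43 = 26 + (-2 + 58)*43 = 26 + 56*43 = 26 + 2408 = 2434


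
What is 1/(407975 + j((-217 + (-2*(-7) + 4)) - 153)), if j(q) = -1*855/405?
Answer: 9/3671756 ≈ 2.4511e-6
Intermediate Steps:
j(q) = -19/9 (j(q) = -855*1/405 = -19/9)
1/(407975 + j((-217 + (-2*(-7) + 4)) - 153)) = 1/(407975 - 19/9) = 1/(3671756/9) = 9/3671756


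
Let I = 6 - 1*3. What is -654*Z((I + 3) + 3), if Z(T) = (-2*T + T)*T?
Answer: 52974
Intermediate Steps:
I = 3 (I = 6 - 3 = 3)
Z(T) = -T² (Z(T) = (-T)*T = -T²)
-654*Z((I + 3) + 3) = -(-654)*((3 + 3) + 3)² = -(-654)*(6 + 3)² = -(-654)*9² = -(-654)*81 = -654*(-81) = 52974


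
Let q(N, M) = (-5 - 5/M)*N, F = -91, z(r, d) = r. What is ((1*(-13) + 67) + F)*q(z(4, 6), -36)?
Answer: 6475/9 ≈ 719.44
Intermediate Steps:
q(N, M) = N*(-5 - 5/M)
((1*(-13) + 67) + F)*q(z(4, 6), -36) = ((1*(-13) + 67) - 91)*(-5*4*(1 - 36)/(-36)) = ((-13 + 67) - 91)*(-5*4*(-1/36)*(-35)) = (54 - 91)*(-175/9) = -37*(-175/9) = 6475/9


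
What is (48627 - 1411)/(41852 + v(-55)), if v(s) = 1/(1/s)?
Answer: 47216/41797 ≈ 1.1297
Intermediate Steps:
v(s) = s
(48627 - 1411)/(41852 + v(-55)) = (48627 - 1411)/(41852 - 55) = 47216/41797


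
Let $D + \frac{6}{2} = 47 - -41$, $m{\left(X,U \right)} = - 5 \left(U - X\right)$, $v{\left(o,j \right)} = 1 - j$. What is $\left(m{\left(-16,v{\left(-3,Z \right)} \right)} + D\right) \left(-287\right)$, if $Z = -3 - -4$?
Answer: $-1435$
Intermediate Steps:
$Z = 1$ ($Z = -3 + 4 = 1$)
$m{\left(X,U \right)} = - 5 U + 5 X$
$D = 85$ ($D = -3 + \left(47 - -41\right) = -3 + \left(47 + 41\right) = -3 + 88 = 85$)
$\left(m{\left(-16,v{\left(-3,Z \right)} \right)} + D\right) \left(-287\right) = \left(\left(- 5 \left(1 - 1\right) + 5 \left(-16\right)\right) + 85\right) \left(-287\right) = \left(\left(- 5 \left(1 - 1\right) - 80\right) + 85\right) \left(-287\right) = \left(\left(\left(-5\right) 0 - 80\right) + 85\right) \left(-287\right) = \left(\left(0 - 80\right) + 85\right) \left(-287\right) = \left(-80 + 85\right) \left(-287\right) = 5 \left(-287\right) = -1435$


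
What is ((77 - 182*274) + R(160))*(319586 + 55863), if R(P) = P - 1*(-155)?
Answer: -18575714724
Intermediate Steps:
R(P) = 155 + P (R(P) = P + 155 = 155 + P)
((77 - 182*274) + R(160))*(319586 + 55863) = ((77 - 182*274) + (155 + 160))*(319586 + 55863) = ((77 - 49868) + 315)*375449 = (-49791 + 315)*375449 = -49476*375449 = -18575714724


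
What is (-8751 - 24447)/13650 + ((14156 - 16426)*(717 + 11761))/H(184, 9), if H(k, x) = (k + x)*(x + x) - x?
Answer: -1841676667/225225 ≈ -8177.1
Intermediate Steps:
H(k, x) = -x + 2*x*(k + x) (H(k, x) = (k + x)*(2*x) - x = 2*x*(k + x) - x = -x + 2*x*(k + x))
(-8751 - 24447)/13650 + ((14156 - 16426)*(717 + 11761))/H(184, 9) = (-8751 - 24447)/13650 + ((14156 - 16426)*(717 + 11761))/((9*(-1 + 2*184 + 2*9))) = -33198*1/13650 + (-2270*12478)/((9*(-1 + 368 + 18))) = -5533/2275 - 28325060/(9*385) = -5533/2275 - 28325060/3465 = -5533/2275 - 28325060*1/3465 = -5533/2275 - 5665012/693 = -1841676667/225225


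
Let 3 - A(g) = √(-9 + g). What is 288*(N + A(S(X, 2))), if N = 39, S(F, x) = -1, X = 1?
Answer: 12096 - 288*I*√10 ≈ 12096.0 - 910.74*I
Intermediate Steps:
A(g) = 3 - √(-9 + g)
288*(N + A(S(X, 2))) = 288*(39 + (3 - √(-9 - 1))) = 288*(39 + (3 - √(-10))) = 288*(39 + (3 - I*√10)) = 288*(42 - I*√10) = 12096 - 288*I*√10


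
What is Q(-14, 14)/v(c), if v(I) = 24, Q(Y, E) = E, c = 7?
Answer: 7/12 ≈ 0.58333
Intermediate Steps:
Q(-14, 14)/v(c) = 14/24 = 14*(1/24) = 7/12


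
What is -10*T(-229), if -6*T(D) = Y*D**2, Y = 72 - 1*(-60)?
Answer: 11537020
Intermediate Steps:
Y = 132 (Y = 72 + 60 = 132)
T(D) = -22*D**2
-10*T(-229) = -(-220)*(-229)**2 = -(-220)*52441 = -10*(-1153702) = 11537020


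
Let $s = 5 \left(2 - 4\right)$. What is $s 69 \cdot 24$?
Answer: $-16560$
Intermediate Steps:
$s = -10$ ($s = 5 \left(-2\right) = -10$)
$s 69 \cdot 24 = \left(-10\right) 69 \cdot 24 = \left(-690\right) 24 = -16560$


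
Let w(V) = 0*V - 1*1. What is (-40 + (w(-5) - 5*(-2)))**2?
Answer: 961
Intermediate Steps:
w(V) = -1 (w(V) = 0 - 1 = -1)
(-40 + (w(-5) - 5*(-2)))**2 = (-40 + (-1 - 5*(-2)))**2 = (-40 + (-1 + 10))**2 = (-40 + 9)**2 = (-31)**2 = 961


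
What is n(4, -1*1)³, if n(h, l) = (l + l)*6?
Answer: -1728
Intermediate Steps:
n(h, l) = 12*l (n(h, l) = (2*l)*6 = 12*l)
n(4, -1*1)³ = (12*(-1*1))³ = (12*(-1))³ = (-12)³ = -1728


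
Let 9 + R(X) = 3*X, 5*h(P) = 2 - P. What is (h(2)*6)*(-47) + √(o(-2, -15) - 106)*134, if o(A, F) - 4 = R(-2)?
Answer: 402*I*√13 ≈ 1449.4*I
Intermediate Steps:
h(P) = ⅖ - P/5 (h(P) = (2 - P)/5 = ⅖ - P/5)
R(X) = -9 + 3*X
o(A, F) = -11 (o(A, F) = 4 + (-9 + 3*(-2)) = 4 + (-9 - 6) = 4 - 15 = -11)
(h(2)*6)*(-47) + √(o(-2, -15) - 106)*134 = ((⅖ - ⅕*2)*6)*(-47) + √(-11 - 106)*134 = ((⅖ - ⅖)*6)*(-47) + √(-117)*134 = (0*6)*(-47) + (3*I*√13)*134 = 0*(-47) + 402*I*√13 = 0 + 402*I*√13 = 402*I*√13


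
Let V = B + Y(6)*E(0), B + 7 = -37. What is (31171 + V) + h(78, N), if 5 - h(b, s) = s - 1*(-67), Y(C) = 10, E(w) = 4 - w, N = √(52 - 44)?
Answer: 31105 - 2*√2 ≈ 31102.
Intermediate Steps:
N = 2*√2 (N = √8 = 2*√2 ≈ 2.8284)
B = -44 (B = -7 - 37 = -44)
h(b, s) = -62 - s (h(b, s) = 5 - (s - 1*(-67)) = 5 - (s + 67) = 5 - (67 + s) = 5 + (-67 - s) = -62 - s)
V = -4 (V = -44 + 10*(4 - 1*0) = -44 + 10*(4 + 0) = -44 + 10*4 = -44 + 40 = -4)
(31171 + V) + h(78, N) = (31171 - 4) + (-62 - 2*√2) = 31167 + (-62 - 2*√2) = 31105 - 2*√2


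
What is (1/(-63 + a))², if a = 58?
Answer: 1/25 ≈ 0.040000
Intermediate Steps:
(1/(-63 + a))² = (1/(-63 + 58))² = (1/(-5))² = (-⅕)² = 1/25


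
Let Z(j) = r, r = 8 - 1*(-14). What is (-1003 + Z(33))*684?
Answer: -671004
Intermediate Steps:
r = 22 (r = 8 + 14 = 22)
Z(j) = 22
(-1003 + Z(33))*684 = (-1003 + 22)*684 = -981*684 = -671004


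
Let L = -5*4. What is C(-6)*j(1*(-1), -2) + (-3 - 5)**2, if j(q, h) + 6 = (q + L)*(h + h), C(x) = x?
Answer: -404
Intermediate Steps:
L = -20
j(q, h) = -6 + 2*h*(-20 + q) (j(q, h) = -6 + (q - 20)*(h + h) = -6 + (-20 + q)*(2*h) = -6 + 2*h*(-20 + q))
C(-6)*j(1*(-1), -2) + (-3 - 5)**2 = -6*(-6 - 40*(-2) + 2*(-2)*(1*(-1))) + (-3 - 5)**2 = -6*(-6 + 80 + 2*(-2)*(-1)) + (-8)**2 = -6*(-6 + 80 + 4) + 64 = -6*78 + 64 = -468 + 64 = -404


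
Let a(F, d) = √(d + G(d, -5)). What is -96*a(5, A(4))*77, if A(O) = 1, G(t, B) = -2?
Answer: -7392*I ≈ -7392.0*I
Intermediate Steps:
a(F, d) = √(-2 + d) (a(F, d) = √(d - 2) = √(-2 + d))
-96*a(5, A(4))*77 = -96*√(-2 + 1)*77 = -96*√(-1)*77 = -96*I*77 = -7392*I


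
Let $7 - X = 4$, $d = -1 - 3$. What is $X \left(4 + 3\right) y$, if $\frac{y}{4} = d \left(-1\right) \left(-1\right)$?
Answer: $-336$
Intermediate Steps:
$d = -4$
$X = 3$ ($X = 7 - 4 = 3$)
$y = -16$ ($y = 4 \left(-4\right) \left(-1\right) \left(-1\right) = 4 \cdot 4 \left(-1\right) = 4 \left(-4\right) = -16$)
$X \left(4 + 3\right) y = 3 \left(4 + 3\right) \left(-16\right) = 3 \cdot 7 \left(-16\right) = 21 \left(-16\right) = -336$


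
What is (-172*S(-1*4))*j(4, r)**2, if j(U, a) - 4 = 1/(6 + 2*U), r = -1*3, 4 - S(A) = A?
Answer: -1117656/49 ≈ -22809.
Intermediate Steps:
S(A) = 4 - A
r = -3
j(U, a) = 4 + 1/(6 + 2*U)
(-172*S(-1*4))*j(4, r)**2 = (-172*(4 - (-1)*4))*((25 + 8*4)/(2*(3 + 4)))**2 = (-172*(4 - 1*(-4)))*((1/2)*(25 + 32)/7)**2 = (-172*(4 + 4))*((1/2)*(1/7)*57)**2 = (-172*8)*(57/14)**2 = -1376*3249/196 = -1117656/49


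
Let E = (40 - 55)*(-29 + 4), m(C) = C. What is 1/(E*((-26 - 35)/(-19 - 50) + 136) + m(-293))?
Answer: 23/1173886 ≈ 1.9593e-5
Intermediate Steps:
E = 375 (E = -15*(-25) = 375)
1/(E*((-26 - 35)/(-19 - 50) + 136) + m(-293)) = 1/(375*((-26 - 35)/(-19 - 50) + 136) - 293) = 1/(375*(-61/(-69) + 136) - 293) = 1/(375*(-61*(-1/69) + 136) - 293) = 1/(375*(61/69 + 136) - 293) = 1/(375*(9445/69) - 293) = 1/(1180625/23 - 293) = 1/(1173886/23) = 23/1173886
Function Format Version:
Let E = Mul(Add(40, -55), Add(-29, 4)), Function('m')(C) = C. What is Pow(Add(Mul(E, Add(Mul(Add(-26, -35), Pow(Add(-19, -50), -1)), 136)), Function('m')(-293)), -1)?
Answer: Rational(23, 1173886) ≈ 1.9593e-5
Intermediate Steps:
E = 375 (E = Mul(-15, -25) = 375)
Pow(Add(Mul(E, Add(Mul(Add(-26, -35), Pow(Add(-19, -50), -1)), 136)), Function('m')(-293)), -1) = Pow(Add(Mul(375, Add(Mul(Add(-26, -35), Pow(Add(-19, -50), -1)), 136)), -293), -1) = Pow(Add(Mul(375, Add(Mul(-61, Pow(-69, -1)), 136)), -293), -1) = Pow(Add(Mul(375, Add(Mul(-61, Rational(-1, 69)), 136)), -293), -1) = Pow(Add(Mul(375, Add(Rational(61, 69), 136)), -293), -1) = Pow(Add(Mul(375, Rational(9445, 69)), -293), -1) = Pow(Add(Rational(1180625, 23), -293), -1) = Pow(Rational(1173886, 23), -1) = Rational(23, 1173886)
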